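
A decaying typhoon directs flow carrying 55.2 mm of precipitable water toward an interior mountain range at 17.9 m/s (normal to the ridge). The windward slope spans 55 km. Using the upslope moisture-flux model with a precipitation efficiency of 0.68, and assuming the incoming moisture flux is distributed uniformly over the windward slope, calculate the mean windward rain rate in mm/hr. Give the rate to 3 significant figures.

R ≈ 44.0 mm/hr

Incoming column moisture flux per unit ridge length: F = V × PW = 17.9 × 55.2 = 988.08 mm·m/s.
Spread over the 55 km slope with efficiency ε = 0.68: R = ε·F/W = 0.68 × 988.08 / 55000 m = 1.222e-02 mm/s.
R = 1.222e-02 × 3600 = 44.0 mm/hr.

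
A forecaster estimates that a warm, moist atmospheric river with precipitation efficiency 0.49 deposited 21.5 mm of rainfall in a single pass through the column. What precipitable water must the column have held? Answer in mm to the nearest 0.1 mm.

PW = rainfall / ε = 21.5 / 0.49 = 43.9 mm.

PW ≈ 43.9 mm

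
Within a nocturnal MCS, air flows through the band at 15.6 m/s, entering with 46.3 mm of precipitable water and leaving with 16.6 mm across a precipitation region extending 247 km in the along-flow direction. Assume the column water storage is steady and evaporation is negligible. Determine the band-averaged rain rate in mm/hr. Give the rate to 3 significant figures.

Column moisture flux per unit crosswind length is F = V × PW.
Inflow: F_in = 15.6 × 46.3 = 722.28 mm·m/s
Outflow: F_out = 15.6 × 16.6 = 258.96 mm·m/s
Steady-state rate R = (F_in − F_out)/L = (722.28 − 258.96) / 247000 m = 1.876e-03 mm/s.
R = 1.876e-03 × 3600 = 6.75 mm/hr.

R ≈ 6.75 mm/hr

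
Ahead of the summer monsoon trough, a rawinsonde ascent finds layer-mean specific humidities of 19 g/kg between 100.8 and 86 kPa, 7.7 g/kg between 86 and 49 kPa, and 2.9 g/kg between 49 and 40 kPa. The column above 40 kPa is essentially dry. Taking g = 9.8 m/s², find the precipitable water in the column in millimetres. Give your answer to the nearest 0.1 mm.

Precipitable water is the column-integrated vapour mass per unit area: PW = (1/g) Σ q̄ Δp, with q in kg/kg and Δp in Pa (1 kg/m² of water = 1 mm).
Layer 100.8–86 kPa: Δp = 148 hPa = 14800 Pa, q̄ = 0.019 kg/kg → 0.019 × 14800 / 9.8 = 28.69 mm
Layer 86–49 kPa: Δp = 370 hPa = 37000 Pa, q̄ = 0.0077 kg/kg → 0.0077 × 37000 / 9.8 = 29.07 mm
Layer 49–40 kPa: Δp = 90 hPa = 9000 Pa, q̄ = 0.0029 kg/kg → 0.0029 × 9000 / 9.8 = 2.66 mm
PW = 28.69 + 29.07 + 2.66 = 60.42 ≈ 60.4 mm.

PW ≈ 60.4 mm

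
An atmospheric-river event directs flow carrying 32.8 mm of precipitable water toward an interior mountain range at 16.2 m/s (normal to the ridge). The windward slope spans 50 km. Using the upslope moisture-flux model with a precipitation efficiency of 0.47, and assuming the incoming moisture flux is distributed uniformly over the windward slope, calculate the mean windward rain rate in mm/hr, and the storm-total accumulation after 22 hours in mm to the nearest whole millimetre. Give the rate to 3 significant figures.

Incoming column moisture flux per unit ridge length: F = V × PW = 16.2 × 32.8 = 531.36 mm·m/s.
Spread over the 50 km slope with efficiency ε = 0.47: R = ε·F/W = 0.47 × 531.36 / 50000 m = 4.995e-03 mm/s.
R = 4.995e-03 × 3600 = 18.0 mm/hr.
Over 22 h: total = 18.0 × 22 = 396 mm.

R ≈ 18.0 mm/hr; total ≈ 396 mm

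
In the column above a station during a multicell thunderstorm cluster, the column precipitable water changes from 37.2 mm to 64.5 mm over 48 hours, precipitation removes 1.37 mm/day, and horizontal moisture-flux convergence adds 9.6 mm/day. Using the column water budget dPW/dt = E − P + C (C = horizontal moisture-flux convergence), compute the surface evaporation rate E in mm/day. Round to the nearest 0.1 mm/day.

E ≈ 5.4 mm/day

dPW/dt = (64.5 − 37.2) mm / (48/24 day) = +13.650 mm/day.
E = dPW/dt + P − C = (+13.650) + 1.37 − (9.6) = 5.4 mm/day.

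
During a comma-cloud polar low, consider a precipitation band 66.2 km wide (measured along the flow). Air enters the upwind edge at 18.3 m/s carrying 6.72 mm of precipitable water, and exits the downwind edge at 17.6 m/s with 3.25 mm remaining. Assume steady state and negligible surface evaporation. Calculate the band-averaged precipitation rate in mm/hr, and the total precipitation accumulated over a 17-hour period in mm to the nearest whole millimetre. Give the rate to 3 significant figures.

R ≈ 3.58 mm/hr; total ≈ 61 mm

Column moisture flux per unit crosswind length is F = V × PW.
Inflow: F_in = 18.3 × 6.72 = 122.976 mm·m/s
Outflow: F_out = 17.6 × 3.25 = 57.2 mm·m/s
Steady-state rate R = (F_in − F_out)/L = (122.976 − 57.2) / 66200 m = 9.936e-04 mm/s.
R = 9.936e-04 × 3600 = 3.58 mm/hr.
Over 17 h: total = 3.58 × 17 = 60.86 ≈ 61 mm.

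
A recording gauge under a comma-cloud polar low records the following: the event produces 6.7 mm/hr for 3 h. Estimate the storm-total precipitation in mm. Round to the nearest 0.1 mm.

total ≈ 20.1 mm

Total = Σ Rᵢ Δtᵢ = 6.7 × 3
      = 20.1 = 20.1 mm.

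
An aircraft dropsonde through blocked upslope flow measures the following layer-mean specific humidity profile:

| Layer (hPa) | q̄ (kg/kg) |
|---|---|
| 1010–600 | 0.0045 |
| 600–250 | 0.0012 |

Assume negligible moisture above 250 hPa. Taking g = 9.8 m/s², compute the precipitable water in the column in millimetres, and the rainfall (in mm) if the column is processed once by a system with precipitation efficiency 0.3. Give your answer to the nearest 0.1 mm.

PW ≈ 23.1 mm; rainfall ≈ 6.9 mm

Precipitable water is the column-integrated vapour mass per unit area: PW = (1/g) Σ q̄ Δp, with q in kg/kg and Δp in Pa (1 kg/m² of water = 1 mm).
Layer 1010–600 hPa: Δp = 410 hPa = 41000 Pa, q̄ = 0.0045 kg/kg → 0.0045 × 41000 / 9.8 = 18.83 mm
Layer 600–250 hPa: Δp = 350 hPa = 35000 Pa, q̄ = 0.0012 kg/kg → 0.0012 × 35000 / 9.8 = 4.29 mm
PW = 18.83 + 4.29 = 23.12 ≈ 23.1 mm.
Rainfall = ε × PW = 0.3 × 23.1 = 6.9 mm.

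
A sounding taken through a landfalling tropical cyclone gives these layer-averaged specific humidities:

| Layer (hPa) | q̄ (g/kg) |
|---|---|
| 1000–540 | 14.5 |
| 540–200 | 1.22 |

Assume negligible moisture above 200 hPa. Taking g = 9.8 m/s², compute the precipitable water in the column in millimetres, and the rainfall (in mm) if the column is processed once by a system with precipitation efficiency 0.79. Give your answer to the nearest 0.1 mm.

Precipitable water is the column-integrated vapour mass per unit area: PW = (1/g) Σ q̄ Δp, with q in kg/kg and Δp in Pa (1 kg/m² of water = 1 mm).
Layer 1000–540 hPa: Δp = 460 hPa = 46000 Pa, q̄ = 0.0145 kg/kg → 0.0145 × 46000 / 9.8 = 68.06 mm
Layer 540–200 hPa: Δp = 340 hPa = 34000 Pa, q̄ = 0.00122 kg/kg → 0.00122 × 34000 / 9.8 = 4.23 mm
PW = 68.06 + 4.23 = 72.29 ≈ 72.3 mm.
Rainfall = ε × PW = 0.79 × 72.3 = 57.1 mm.

PW ≈ 72.3 mm; rainfall ≈ 57.1 mm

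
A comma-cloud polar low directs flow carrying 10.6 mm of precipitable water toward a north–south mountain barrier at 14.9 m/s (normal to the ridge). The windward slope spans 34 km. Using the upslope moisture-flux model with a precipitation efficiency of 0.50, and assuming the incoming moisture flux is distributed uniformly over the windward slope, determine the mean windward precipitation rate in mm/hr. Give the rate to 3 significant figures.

R ≈ 8.36 mm/hr

Incoming column moisture flux per unit ridge length: F = V × PW = 14.9 × 10.6 = 157.94 mm·m/s.
Spread over the 34 km slope with efficiency ε = 0.50: R = ε·F/W = 0.50 × 157.94 / 34000 m = 2.323e-03 mm/s.
R = 2.323e-03 × 3600 = 8.36 mm/hr.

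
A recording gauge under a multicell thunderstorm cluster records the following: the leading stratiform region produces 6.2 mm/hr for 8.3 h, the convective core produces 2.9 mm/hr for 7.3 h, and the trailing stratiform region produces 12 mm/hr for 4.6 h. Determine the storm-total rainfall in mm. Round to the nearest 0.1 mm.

total ≈ 127.8 mm

Total = Σ Rᵢ Δtᵢ = 6.2 × 8.3 + 2.9 × 7.3 + 12 × 4.6
      = 51.46 + 21.17 + 55.2 = 127.8 mm.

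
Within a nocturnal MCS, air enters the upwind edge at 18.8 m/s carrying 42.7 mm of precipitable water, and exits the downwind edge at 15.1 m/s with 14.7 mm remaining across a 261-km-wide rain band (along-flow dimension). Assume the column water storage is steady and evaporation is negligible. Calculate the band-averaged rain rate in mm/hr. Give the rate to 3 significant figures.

R ≈ 8.01 mm/hr

Column moisture flux per unit crosswind length is F = V × PW.
Inflow: F_in = 18.8 × 42.7 = 802.76 mm·m/s
Outflow: F_out = 15.1 × 14.7 = 221.97 mm·m/s
Steady-state rate R = (F_in − F_out)/L = (802.76 − 221.97) / 261000 m = 2.225e-03 mm/s.
R = 2.225e-03 × 3600 = 8.01 mm/hr.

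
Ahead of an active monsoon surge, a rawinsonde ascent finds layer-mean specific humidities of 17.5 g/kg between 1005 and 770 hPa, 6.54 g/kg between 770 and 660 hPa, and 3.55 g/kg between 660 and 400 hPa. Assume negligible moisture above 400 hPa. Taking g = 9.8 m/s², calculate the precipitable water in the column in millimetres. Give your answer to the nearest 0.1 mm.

Precipitable water is the column-integrated vapour mass per unit area: PW = (1/g) Σ q̄ Δp, with q in kg/kg and Δp in Pa (1 kg/m² of water = 1 mm).
Layer 1005–770 hPa: Δp = 235 hPa = 23500 Pa, q̄ = 0.0175 kg/kg → 0.0175 × 23500 / 9.8 = 41.96 mm
Layer 770–660 hPa: Δp = 110 hPa = 11000 Pa, q̄ = 0.00654 kg/kg → 0.00654 × 11000 / 9.8 = 7.34 mm
Layer 660–400 hPa: Δp = 260 hPa = 26000 Pa, q̄ = 0.00355 kg/kg → 0.00355 × 26000 / 9.8 = 9.42 mm
PW = 41.96 + 7.34 + 9.42 = 58.72 ≈ 58.7 mm.

PW ≈ 58.7 mm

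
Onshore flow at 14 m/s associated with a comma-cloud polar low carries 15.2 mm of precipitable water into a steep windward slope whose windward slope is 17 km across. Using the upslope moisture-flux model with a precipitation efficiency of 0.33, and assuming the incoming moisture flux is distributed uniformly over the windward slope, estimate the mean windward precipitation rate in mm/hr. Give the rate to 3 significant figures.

R ≈ 14.9 mm/hr

Incoming column moisture flux per unit ridge length: F = V × PW = 14 × 15.2 = 212.8 mm·m/s.
Spread over the 17 km slope with efficiency ε = 0.33: R = ε·F/W = 0.33 × 212.8 / 17000 m = 4.131e-03 mm/s.
R = 4.131e-03 × 3600 = 14.9 mm/hr.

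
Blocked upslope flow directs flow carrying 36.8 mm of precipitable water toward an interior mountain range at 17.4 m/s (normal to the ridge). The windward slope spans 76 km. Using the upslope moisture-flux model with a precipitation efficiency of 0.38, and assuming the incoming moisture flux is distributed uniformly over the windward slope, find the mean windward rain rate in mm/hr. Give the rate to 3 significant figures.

Incoming column moisture flux per unit ridge length: F = V × PW = 17.4 × 36.8 = 640.32 mm·m/s.
Spread over the 76 km slope with efficiency ε = 0.38: R = ε·F/W = 0.38 × 640.32 / 76000 m = 3.202e-03 mm/s.
R = 3.202e-03 × 3600 = 11.5 mm/hr.

R ≈ 11.5 mm/hr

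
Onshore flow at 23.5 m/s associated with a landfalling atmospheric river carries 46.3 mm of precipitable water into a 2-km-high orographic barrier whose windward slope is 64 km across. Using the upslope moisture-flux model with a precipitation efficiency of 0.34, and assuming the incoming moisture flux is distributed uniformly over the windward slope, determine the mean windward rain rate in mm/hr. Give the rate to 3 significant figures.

Incoming column moisture flux per unit ridge length: F = V × PW = 23.5 × 46.3 = 1088.05 mm·m/s.
Spread over the 64 km slope with efficiency ε = 0.34: R = ε·F/W = 0.34 × 1088.05 / 64000 m = 5.780e-03 mm/s.
R = 5.780e-03 × 3600 = 20.8 mm/hr.

R ≈ 20.8 mm/hr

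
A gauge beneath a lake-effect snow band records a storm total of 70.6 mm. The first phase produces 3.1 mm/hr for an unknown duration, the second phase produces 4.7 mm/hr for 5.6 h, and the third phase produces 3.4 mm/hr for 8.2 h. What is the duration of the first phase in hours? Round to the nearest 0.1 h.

duration ≈ 5.3 h

Known phases: 4.7 × 5.6 + 3.4 × 8.2 = 26.32 + 27.88 = 54.2 mm.
Remaining depth = 70.6 − 54.2 = 16.4 mm.
Duration = 16.4 / 3.1 = 5.3 h.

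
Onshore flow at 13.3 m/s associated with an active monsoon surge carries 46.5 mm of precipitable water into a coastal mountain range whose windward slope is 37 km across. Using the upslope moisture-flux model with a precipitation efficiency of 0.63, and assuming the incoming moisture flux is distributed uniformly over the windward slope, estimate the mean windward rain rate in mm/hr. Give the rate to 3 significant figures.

Incoming column moisture flux per unit ridge length: F = V × PW = 13.3 × 46.5 = 618.45 mm·m/s.
Spread over the 37 km slope with efficiency ε = 0.63: R = ε·F/W = 0.63 × 618.45 / 37000 m = 1.053e-02 mm/s.
R = 1.053e-02 × 3600 = 37.9 mm/hr.

R ≈ 37.9 mm/hr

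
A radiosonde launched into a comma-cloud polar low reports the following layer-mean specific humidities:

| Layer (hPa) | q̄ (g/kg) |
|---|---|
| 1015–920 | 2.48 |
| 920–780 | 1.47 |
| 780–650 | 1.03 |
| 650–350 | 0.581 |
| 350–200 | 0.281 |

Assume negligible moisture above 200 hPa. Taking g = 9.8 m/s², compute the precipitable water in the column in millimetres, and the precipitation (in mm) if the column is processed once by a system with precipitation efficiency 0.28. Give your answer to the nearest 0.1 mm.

PW ≈ 8.1 mm; precipitation ≈ 2.3 mm

Precipitable water is the column-integrated vapour mass per unit area: PW = (1/g) Σ q̄ Δp, with q in kg/kg and Δp in Pa (1 kg/m² of water = 1 mm).
Layer 1015–920 hPa: Δp = 95 hPa = 9500 Pa, q̄ = 0.00248 kg/kg → 0.00248 × 9500 / 9.8 = 2.40 mm
Layer 920–780 hPa: Δp = 140 hPa = 14000 Pa, q̄ = 0.00147 kg/kg → 0.00147 × 14000 / 9.8 = 2.10 mm
Layer 780–650 hPa: Δp = 130 hPa = 13000 Pa, q̄ = 0.00103 kg/kg → 0.00103 × 13000 / 9.8 = 1.37 mm
Layer 650–350 hPa: Δp = 300 hPa = 30000 Pa, q̄ = 0.000581 kg/kg → 0.000581 × 30000 / 9.8 = 1.78 mm
Layer 350–200 hPa: Δp = 150 hPa = 15000 Pa, q̄ = 0.000281 kg/kg → 0.000281 × 15000 / 9.8 = 0.43 mm
PW = 2.40 + 2.10 + 1.37 + 1.78 + 0.43 = 8.08 ≈ 8.1 mm.
Precipitation = ε × PW = 0.28 × 8.1 = 2.3 mm.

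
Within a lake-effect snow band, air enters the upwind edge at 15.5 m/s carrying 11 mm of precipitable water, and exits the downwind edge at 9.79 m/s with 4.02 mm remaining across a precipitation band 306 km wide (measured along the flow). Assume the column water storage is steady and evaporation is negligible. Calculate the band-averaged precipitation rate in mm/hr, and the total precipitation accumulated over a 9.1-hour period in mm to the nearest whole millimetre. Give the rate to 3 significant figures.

Column moisture flux per unit crosswind length is F = V × PW.
Inflow: F_in = 15.5 × 11 = 170.5 mm·m/s
Outflow: F_out = 9.79 × 4.02 = 39.3558 mm·m/s
Steady-state rate R = (F_in − F_out)/L = (170.5 − 39.3558) / 306000 m = 4.286e-04 mm/s.
R = 4.286e-04 × 3600 = 1.54 mm/hr.
Over 9.1 h: total = 1.54 × 9.1 = 14.014 ≈ 14 mm.

R ≈ 1.54 mm/hr; total ≈ 14 mm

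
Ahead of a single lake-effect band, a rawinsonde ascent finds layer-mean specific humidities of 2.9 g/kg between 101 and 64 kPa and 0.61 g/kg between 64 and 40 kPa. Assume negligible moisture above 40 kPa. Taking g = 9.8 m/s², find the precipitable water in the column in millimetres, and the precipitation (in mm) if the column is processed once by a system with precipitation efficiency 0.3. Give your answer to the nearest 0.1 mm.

Precipitable water is the column-integrated vapour mass per unit area: PW = (1/g) Σ q̄ Δp, with q in kg/kg and Δp in Pa (1 kg/m² of water = 1 mm).
Layer 101–64 kPa: Δp = 370 hPa = 37000 Pa, q̄ = 0.0029 kg/kg → 0.0029 × 37000 / 9.8 = 10.95 mm
Layer 64–40 kPa: Δp = 240 hPa = 24000 Pa, q̄ = 0.00061 kg/kg → 0.00061 × 24000 / 9.8 = 1.49 mm
PW = 10.95 + 1.49 = 12.44 ≈ 12.4 mm.
Precipitation = ε × PW = 0.3 × 12.4 = 3.7 mm.

PW ≈ 12.4 mm; precipitation ≈ 3.7 mm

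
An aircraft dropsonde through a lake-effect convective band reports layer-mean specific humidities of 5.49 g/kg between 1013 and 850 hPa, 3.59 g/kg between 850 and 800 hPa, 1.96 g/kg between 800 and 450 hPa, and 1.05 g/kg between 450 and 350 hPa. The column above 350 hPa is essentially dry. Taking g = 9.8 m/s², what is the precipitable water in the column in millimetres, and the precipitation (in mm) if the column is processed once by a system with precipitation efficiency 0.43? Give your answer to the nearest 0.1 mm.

Precipitable water is the column-integrated vapour mass per unit area: PW = (1/g) Σ q̄ Δp, with q in kg/kg and Δp in Pa (1 kg/m² of water = 1 mm).
Layer 1013–850 hPa: Δp = 163 hPa = 16300 Pa, q̄ = 0.00549 kg/kg → 0.00549 × 16300 / 9.8 = 9.13 mm
Layer 850–800 hPa: Δp = 50 hPa = 5000 Pa, q̄ = 0.00359 kg/kg → 0.00359 × 5000 / 9.8 = 1.83 mm
Layer 800–450 hPa: Δp = 350 hPa = 35000 Pa, q̄ = 0.00196 kg/kg → 0.00196 × 35000 / 9.8 = 7.00 mm
Layer 450–350 hPa: Δp = 100 hPa = 10000 Pa, q̄ = 0.00105 kg/kg → 0.00105 × 10000 / 9.8 = 1.07 mm
PW = 9.13 + 1.83 + 7.00 + 1.07 = 19.03 ≈ 19.0 mm.
Precipitation = ε × PW = 0.43 × 19.0 = 8.2 mm.

PW ≈ 19.0 mm; precipitation ≈ 8.2 mm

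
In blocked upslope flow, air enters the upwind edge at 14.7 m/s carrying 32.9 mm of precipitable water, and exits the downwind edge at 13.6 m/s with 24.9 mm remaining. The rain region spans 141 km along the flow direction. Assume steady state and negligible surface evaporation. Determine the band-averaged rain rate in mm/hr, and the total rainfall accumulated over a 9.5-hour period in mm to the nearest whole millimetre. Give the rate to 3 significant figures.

R ≈ 3.70 mm/hr; total ≈ 35 mm

Column moisture flux per unit crosswind length is F = V × PW.
Inflow: F_in = 14.7 × 32.9 = 483.63 mm·m/s
Outflow: F_out = 13.6 × 24.9 = 338.64 mm·m/s
Steady-state rate R = (F_in − F_out)/L = (483.63 − 338.64) / 141000 m = 1.028e-03 mm/s.
R = 1.028e-03 × 3600 = 3.70 mm/hr.
Over 9.5 h: total = 3.70 × 9.5 = 35.15 ≈ 35 mm.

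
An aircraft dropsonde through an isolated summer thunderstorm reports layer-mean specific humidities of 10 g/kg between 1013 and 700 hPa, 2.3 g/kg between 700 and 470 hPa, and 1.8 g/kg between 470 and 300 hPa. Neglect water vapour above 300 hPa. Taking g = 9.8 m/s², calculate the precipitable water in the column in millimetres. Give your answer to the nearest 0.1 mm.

PW ≈ 40.5 mm

Precipitable water is the column-integrated vapour mass per unit area: PW = (1/g) Σ q̄ Δp, with q in kg/kg and Δp in Pa (1 kg/m² of water = 1 mm).
Layer 1013–700 hPa: Δp = 313 hPa = 31300 Pa, q̄ = 0.01 kg/kg → 0.01 × 31300 / 9.8 = 31.94 mm
Layer 700–470 hPa: Δp = 230 hPa = 23000 Pa, q̄ = 0.0023 kg/kg → 0.0023 × 23000 / 9.8 = 5.40 mm
Layer 470–300 hPa: Δp = 170 hPa = 17000 Pa, q̄ = 0.0018 kg/kg → 0.0018 × 17000 / 9.8 = 3.12 mm
PW = 31.94 + 5.40 + 3.12 = 40.46 ≈ 40.5 mm.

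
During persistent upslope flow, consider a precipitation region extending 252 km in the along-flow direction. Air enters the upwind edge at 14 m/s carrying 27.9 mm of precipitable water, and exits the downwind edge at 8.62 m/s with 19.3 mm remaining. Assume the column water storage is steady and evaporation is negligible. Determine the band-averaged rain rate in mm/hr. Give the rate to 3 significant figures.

Column moisture flux per unit crosswind length is F = V × PW.
Inflow: F_in = 14 × 27.9 = 390.6 mm·m/s
Outflow: F_out = 8.62 × 19.3 = 166.366 mm·m/s
Steady-state rate R = (F_in − F_out)/L = (390.6 − 166.366) / 252000 m = 8.898e-04 mm/s.
R = 8.898e-04 × 3600 = 3.20 mm/hr.

R ≈ 3.20 mm/hr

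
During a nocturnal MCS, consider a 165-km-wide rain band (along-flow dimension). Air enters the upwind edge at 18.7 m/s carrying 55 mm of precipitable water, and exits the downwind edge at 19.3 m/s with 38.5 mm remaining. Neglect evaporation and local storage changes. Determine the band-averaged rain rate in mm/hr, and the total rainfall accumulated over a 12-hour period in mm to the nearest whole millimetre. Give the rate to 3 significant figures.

Column moisture flux per unit crosswind length is F = V × PW.
Inflow: F_in = 18.7 × 55 = 1028.5 mm·m/s
Outflow: F_out = 19.3 × 38.5 = 743.05 mm·m/s
Steady-state rate R = (F_in − F_out)/L = (1028.5 − 743.05) / 165000 m = 1.730e-03 mm/s.
R = 1.730e-03 × 3600 = 6.23 mm/hr.
Over 12 h: total = 6.23 × 12 = 74.76 ≈ 75 mm.

R ≈ 6.23 mm/hr; total ≈ 75 mm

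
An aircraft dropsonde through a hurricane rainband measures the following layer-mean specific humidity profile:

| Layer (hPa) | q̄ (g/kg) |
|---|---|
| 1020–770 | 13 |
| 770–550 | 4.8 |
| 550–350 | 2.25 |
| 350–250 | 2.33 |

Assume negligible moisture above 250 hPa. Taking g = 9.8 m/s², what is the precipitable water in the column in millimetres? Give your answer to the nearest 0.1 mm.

Precipitable water is the column-integrated vapour mass per unit area: PW = (1/g) Σ q̄ Δp, with q in kg/kg and Δp in Pa (1 kg/m² of water = 1 mm).
Layer 1020–770 hPa: Δp = 250 hPa = 25000 Pa, q̄ = 0.013 kg/kg → 0.013 × 25000 / 9.8 = 33.16 mm
Layer 770–550 hPa: Δp = 220 hPa = 22000 Pa, q̄ = 0.0048 kg/kg → 0.0048 × 22000 / 9.8 = 10.78 mm
Layer 550–350 hPa: Δp = 200 hPa = 20000 Pa, q̄ = 0.00225 kg/kg → 0.00225 × 20000 / 9.8 = 4.59 mm
Layer 350–250 hPa: Δp = 100 hPa = 10000 Pa, q̄ = 0.00233 kg/kg → 0.00233 × 10000 / 9.8 = 2.38 mm
PW = 33.16 + 10.78 + 4.59 + 2.38 = 50.91 ≈ 50.9 mm.

PW ≈ 50.9 mm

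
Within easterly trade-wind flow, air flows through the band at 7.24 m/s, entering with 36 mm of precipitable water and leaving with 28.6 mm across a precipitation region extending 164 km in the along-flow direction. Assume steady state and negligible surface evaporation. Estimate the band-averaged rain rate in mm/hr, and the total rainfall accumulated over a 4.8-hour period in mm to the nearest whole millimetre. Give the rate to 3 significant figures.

Column moisture flux per unit crosswind length is F = V × PW.
Inflow: F_in = 7.24 × 36 = 260.64 mm·m/s
Outflow: F_out = 7.24 × 28.6 = 207.064 mm·m/s
Steady-state rate R = (F_in − F_out)/L = (260.64 − 207.064) / 164000 m = 3.267e-04 mm/s.
R = 3.267e-04 × 3600 = 1.18 mm/hr.
Over 4.8 h: total = 1.18 × 4.8 = 5.664 ≈ 6 mm.

R ≈ 1.18 mm/hr; total ≈ 6 mm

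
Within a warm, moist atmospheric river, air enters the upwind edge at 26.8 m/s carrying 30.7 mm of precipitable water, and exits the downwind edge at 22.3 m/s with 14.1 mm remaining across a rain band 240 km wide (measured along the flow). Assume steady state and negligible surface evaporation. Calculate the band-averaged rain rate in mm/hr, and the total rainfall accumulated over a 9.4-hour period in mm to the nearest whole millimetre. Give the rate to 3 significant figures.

R ≈ 7.62 mm/hr; total ≈ 72 mm

Column moisture flux per unit crosswind length is F = V × PW.
Inflow: F_in = 26.8 × 30.7 = 822.76 mm·m/s
Outflow: F_out = 22.3 × 14.1 = 314.43 mm·m/s
Steady-state rate R = (F_in − F_out)/L = (822.76 − 314.43) / 240000 m = 2.118e-03 mm/s.
R = 2.118e-03 × 3600 = 7.62 mm/hr.
Over 9.4 h: total = 7.62 × 9.4 = 71.628 ≈ 72 mm.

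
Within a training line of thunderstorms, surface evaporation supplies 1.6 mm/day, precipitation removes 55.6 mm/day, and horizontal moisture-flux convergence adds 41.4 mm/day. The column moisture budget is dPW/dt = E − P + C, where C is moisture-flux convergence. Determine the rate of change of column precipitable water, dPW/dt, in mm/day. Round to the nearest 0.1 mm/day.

dPW/dt ≈ -12.6 mm/day

dPW/dt = E − P + C = 1.6 − 55.6 + (41.4) = -12.6 mm/day.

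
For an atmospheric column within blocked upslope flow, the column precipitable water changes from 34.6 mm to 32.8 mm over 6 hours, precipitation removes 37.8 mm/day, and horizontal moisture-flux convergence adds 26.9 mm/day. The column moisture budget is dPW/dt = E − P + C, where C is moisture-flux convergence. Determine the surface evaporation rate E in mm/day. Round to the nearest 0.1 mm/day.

E ≈ 3.7 mm/day

dPW/dt = (32.8 − 34.6) mm / (6/24 day) = -7.200 mm/day.
E = dPW/dt + P − C = (-7.200) + 37.8 − (26.9) = 3.7 mm/day.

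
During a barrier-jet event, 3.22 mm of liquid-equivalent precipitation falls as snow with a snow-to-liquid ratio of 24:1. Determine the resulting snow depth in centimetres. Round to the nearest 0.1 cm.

Snow depth = liquid × ratio = 3.22 mm × 24 = 77.28 mm = 7.7 cm.

snow depth ≈ 7.7 cm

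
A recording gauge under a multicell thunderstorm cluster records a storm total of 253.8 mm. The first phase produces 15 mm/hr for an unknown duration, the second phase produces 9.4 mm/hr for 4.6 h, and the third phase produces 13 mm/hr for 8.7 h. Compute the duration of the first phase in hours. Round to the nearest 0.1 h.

duration ≈ 6.5 h

Known phases: 9.4 × 4.6 + 13 × 8.7 = 43.24 + 113.1 = 156.34 mm.
Remaining depth = 253.8 − 156.34 = 97.46 mm.
Duration = 97.46 / 15 = 6.5 h.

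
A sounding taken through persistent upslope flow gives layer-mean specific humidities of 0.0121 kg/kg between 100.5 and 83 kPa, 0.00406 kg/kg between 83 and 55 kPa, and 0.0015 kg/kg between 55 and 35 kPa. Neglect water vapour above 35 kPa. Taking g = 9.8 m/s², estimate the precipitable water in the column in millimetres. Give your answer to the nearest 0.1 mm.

PW ≈ 36.3 mm

Precipitable water is the column-integrated vapour mass per unit area: PW = (1/g) Σ q̄ Δp, with q in kg/kg and Δp in Pa (1 kg/m² of water = 1 mm).
Layer 100.5–83 kPa: Δp = 175 hPa = 17500 Pa, q̄ = 0.0121 kg/kg → 0.0121 × 17500 / 9.8 = 21.61 mm
Layer 83–55 kPa: Δp = 280 hPa = 28000 Pa, q̄ = 0.00406 kg/kg → 0.00406 × 28000 / 9.8 = 11.60 mm
Layer 55–35 kPa: Δp = 200 hPa = 20000 Pa, q̄ = 0.0015 kg/kg → 0.0015 × 20000 / 9.8 = 3.06 mm
PW = 21.61 + 11.60 + 3.06 = 36.27 ≈ 36.3 mm.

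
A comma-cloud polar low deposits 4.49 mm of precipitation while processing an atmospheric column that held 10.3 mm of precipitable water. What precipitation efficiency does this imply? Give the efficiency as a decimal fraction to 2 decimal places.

ε = precipitation / PW = 4.49 / 10.3 = 0.44.

ε ≈ 0.44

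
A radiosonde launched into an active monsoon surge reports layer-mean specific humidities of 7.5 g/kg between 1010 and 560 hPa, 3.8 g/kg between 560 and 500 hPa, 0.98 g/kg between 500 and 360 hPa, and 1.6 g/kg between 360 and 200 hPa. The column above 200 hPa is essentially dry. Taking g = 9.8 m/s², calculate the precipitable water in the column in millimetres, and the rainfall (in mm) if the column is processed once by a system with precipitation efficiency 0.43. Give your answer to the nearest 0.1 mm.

PW ≈ 40.8 mm; rainfall ≈ 17.5 mm

Precipitable water is the column-integrated vapour mass per unit area: PW = (1/g) Σ q̄ Δp, with q in kg/kg and Δp in Pa (1 kg/m² of water = 1 mm).
Layer 1010–560 hPa: Δp = 450 hPa = 45000 Pa, q̄ = 0.0075 kg/kg → 0.0075 × 45000 / 9.8 = 34.44 mm
Layer 560–500 hPa: Δp = 60 hPa = 6000 Pa, q̄ = 0.0038 kg/kg → 0.0038 × 6000 / 9.8 = 2.33 mm
Layer 500–360 hPa: Δp = 140 hPa = 14000 Pa, q̄ = 0.00098 kg/kg → 0.00098 × 14000 / 9.8 = 1.40 mm
Layer 360–200 hPa: Δp = 160 hPa = 16000 Pa, q̄ = 0.0016 kg/kg → 0.0016 × 16000 / 9.8 = 2.61 mm
PW = 34.44 + 2.33 + 1.40 + 2.61 = 40.78 ≈ 40.8 mm.
Rainfall = ε × PW = 0.43 × 40.8 = 17.5 mm.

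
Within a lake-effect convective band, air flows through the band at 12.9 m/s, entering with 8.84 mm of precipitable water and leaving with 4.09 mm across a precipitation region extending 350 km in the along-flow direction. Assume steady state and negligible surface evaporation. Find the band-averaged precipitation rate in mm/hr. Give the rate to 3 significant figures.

R ≈ 0.630 mm/hr

Column moisture flux per unit crosswind length is F = V × PW.
Inflow: F_in = 12.9 × 8.84 = 114.036 mm·m/s
Outflow: F_out = 12.9 × 4.09 = 52.761 mm·m/s
Steady-state rate R = (F_in − F_out)/L = (114.036 − 52.761) / 350000 m = 1.751e-04 mm/s.
R = 1.751e-04 × 3600 = 0.630 mm/hr.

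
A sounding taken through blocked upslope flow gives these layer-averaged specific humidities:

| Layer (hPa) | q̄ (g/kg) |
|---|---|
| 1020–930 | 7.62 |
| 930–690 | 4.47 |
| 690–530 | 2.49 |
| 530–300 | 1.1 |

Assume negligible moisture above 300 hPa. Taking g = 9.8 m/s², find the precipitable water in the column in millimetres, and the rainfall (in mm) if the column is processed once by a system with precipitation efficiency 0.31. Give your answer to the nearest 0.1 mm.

Precipitable water is the column-integrated vapour mass per unit area: PW = (1/g) Σ q̄ Δp, with q in kg/kg and Δp in Pa (1 kg/m² of water = 1 mm).
Layer 1020–930 hPa: Δp = 90 hPa = 9000 Pa, q̄ = 0.00762 kg/kg → 0.00762 × 9000 / 9.8 = 7.00 mm
Layer 930–690 hPa: Δp = 240 hPa = 24000 Pa, q̄ = 0.00447 kg/kg → 0.00447 × 24000 / 9.8 = 10.95 mm
Layer 690–530 hPa: Δp = 160 hPa = 16000 Pa, q̄ = 0.00249 kg/kg → 0.00249 × 16000 / 9.8 = 4.07 mm
Layer 530–300 hPa: Δp = 230 hPa = 23000 Pa, q̄ = 0.0011 kg/kg → 0.0011 × 23000 / 9.8 = 2.58 mm
PW = 7.00 + 10.95 + 4.07 + 2.58 = 24.60 ≈ 24.6 mm.
Rainfall = ε × PW = 0.31 × 24.6 = 7.6 mm.

PW ≈ 24.6 mm; rainfall ≈ 7.6 mm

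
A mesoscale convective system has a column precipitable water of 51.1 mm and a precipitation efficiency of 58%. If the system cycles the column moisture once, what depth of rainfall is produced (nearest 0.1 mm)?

Rainfall = ε × PW = 0.58 × 51.1 = 29.6 mm.

rainfall ≈ 29.6 mm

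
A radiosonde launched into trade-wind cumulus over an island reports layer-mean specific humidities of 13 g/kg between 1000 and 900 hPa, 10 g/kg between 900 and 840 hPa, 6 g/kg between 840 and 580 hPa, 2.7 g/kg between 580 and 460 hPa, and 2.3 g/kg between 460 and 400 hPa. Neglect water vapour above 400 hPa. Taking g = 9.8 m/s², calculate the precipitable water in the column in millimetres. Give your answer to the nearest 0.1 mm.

Precipitable water is the column-integrated vapour mass per unit area: PW = (1/g) Σ q̄ Δp, with q in kg/kg and Δp in Pa (1 kg/m² of water = 1 mm).
Layer 1000–900 hPa: Δp = 100 hPa = 10000 Pa, q̄ = 0.013 kg/kg → 0.013 × 10000 / 9.8 = 13.27 mm
Layer 900–840 hPa: Δp = 60 hPa = 6000 Pa, q̄ = 0.01 kg/kg → 0.01 × 6000 / 9.8 = 6.12 mm
Layer 840–580 hPa: Δp = 260 hPa = 26000 Pa, q̄ = 0.006 kg/kg → 0.006 × 26000 / 9.8 = 15.92 mm
Layer 580–460 hPa: Δp = 120 hPa = 12000 Pa, q̄ = 0.0027 kg/kg → 0.0027 × 12000 / 9.8 = 3.31 mm
Layer 460–400 hPa: Δp = 60 hPa = 6000 Pa, q̄ = 0.0023 kg/kg → 0.0023 × 6000 / 9.8 = 1.41 mm
PW = 13.27 + 6.12 + 15.92 + 3.31 + 1.41 = 40.03 ≈ 40.0 mm.

PW ≈ 40.0 mm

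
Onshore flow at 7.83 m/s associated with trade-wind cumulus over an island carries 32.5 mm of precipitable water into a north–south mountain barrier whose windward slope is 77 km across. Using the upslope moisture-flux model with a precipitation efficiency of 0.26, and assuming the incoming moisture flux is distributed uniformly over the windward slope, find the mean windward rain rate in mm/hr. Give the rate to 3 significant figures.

Incoming column moisture flux per unit ridge length: F = V × PW = 7.83 × 32.5 = 254.475 mm·m/s.
Spread over the 77 km slope with efficiency ε = 0.26: R = ε·F/W = 0.26 × 254.475 / 77000 m = 8.593e-04 mm/s.
R = 8.593e-04 × 3600 = 3.09 mm/hr.

R ≈ 3.09 mm/hr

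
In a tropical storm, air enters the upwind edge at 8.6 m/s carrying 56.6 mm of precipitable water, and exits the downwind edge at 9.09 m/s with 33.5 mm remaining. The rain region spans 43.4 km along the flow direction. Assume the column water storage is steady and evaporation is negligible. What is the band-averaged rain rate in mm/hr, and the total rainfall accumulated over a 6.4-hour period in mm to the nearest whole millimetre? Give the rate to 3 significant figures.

Column moisture flux per unit crosswind length is F = V × PW.
Inflow: F_in = 8.6 × 56.6 = 486.76 mm·m/s
Outflow: F_out = 9.09 × 33.5 = 304.515 mm·m/s
Steady-state rate R = (F_in − F_out)/L = (486.76 − 304.515) / 43400 m = 4.199e-03 mm/s.
R = 4.199e-03 × 3600 = 15.1 mm/hr.
Over 6.4 h: total = 15.1 × 6.4 = 96.64 ≈ 97 mm.

R ≈ 15.1 mm/hr; total ≈ 97 mm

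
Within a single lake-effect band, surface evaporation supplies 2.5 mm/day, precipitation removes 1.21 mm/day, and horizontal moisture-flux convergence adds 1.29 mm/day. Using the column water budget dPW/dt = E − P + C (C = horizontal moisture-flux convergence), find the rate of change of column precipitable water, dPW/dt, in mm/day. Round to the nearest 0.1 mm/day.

dPW/dt = E − P + C = 2.5 − 1.21 + (1.29) = 2.6 mm/day.

dPW/dt ≈ 2.6 mm/day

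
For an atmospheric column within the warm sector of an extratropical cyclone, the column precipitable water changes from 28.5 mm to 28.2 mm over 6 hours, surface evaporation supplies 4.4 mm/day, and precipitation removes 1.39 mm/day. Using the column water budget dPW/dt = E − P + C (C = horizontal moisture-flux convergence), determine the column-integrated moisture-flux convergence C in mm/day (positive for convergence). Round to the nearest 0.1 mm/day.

C ≈ -4.2 mm/day

dPW/dt = (28.2 − 28.5) mm / (6/24 day) = -1.200 mm/day.
C = dPW/dt − E + P = (-1.200) − 4.4 + 1.39 = -4.2 mm/day.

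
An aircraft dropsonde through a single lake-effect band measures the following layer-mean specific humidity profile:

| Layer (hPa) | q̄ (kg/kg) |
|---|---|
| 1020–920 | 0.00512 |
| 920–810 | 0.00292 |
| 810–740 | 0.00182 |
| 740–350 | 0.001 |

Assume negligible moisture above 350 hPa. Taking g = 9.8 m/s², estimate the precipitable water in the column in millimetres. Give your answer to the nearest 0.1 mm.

Precipitable water is the column-integrated vapour mass per unit area: PW = (1/g) Σ q̄ Δp, with q in kg/kg and Δp in Pa (1 kg/m² of water = 1 mm).
Layer 1020–920 hPa: Δp = 100 hPa = 10000 Pa, q̄ = 0.00512 kg/kg → 0.00512 × 10000 / 9.8 = 5.22 mm
Layer 920–810 hPa: Δp = 110 hPa = 11000 Pa, q̄ = 0.00292 kg/kg → 0.00292 × 11000 / 9.8 = 3.28 mm
Layer 810–740 hPa: Δp = 70 hPa = 7000 Pa, q̄ = 0.00182 kg/kg → 0.00182 × 7000 / 9.8 = 1.30 mm
Layer 740–350 hPa: Δp = 390 hPa = 39000 Pa, q̄ = 0.001 kg/kg → 0.001 × 39000 / 9.8 = 3.98 mm
PW = 5.22 + 3.28 + 1.30 + 3.98 = 13.78 ≈ 13.8 mm.

PW ≈ 13.8 mm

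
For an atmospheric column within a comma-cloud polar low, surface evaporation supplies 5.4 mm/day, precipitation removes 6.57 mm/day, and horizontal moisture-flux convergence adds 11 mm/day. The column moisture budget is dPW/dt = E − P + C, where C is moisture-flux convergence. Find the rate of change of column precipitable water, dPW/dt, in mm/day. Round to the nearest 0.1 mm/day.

dPW/dt = E − P + C = 5.4 − 6.57 + (11) = 9.8 mm/day.

dPW/dt ≈ 9.8 mm/day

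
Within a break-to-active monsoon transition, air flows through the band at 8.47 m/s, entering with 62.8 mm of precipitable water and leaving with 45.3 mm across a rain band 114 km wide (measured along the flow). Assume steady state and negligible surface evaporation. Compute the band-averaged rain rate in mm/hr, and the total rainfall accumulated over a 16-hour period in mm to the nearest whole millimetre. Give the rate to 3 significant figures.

R ≈ 4.68 mm/hr; total ≈ 75 mm

Column moisture flux per unit crosswind length is F = V × PW.
Inflow: F_in = 8.47 × 62.8 = 531.916 mm·m/s
Outflow: F_out = 8.47 × 45.3 = 383.691 mm·m/s
Steady-state rate R = (F_in − F_out)/L = (531.916 − 383.691) / 114000 m = 1.300e-03 mm/s.
R = 1.300e-03 × 3600 = 4.68 mm/hr.
Over 16 h: total = 4.68 × 16 = 74.88 ≈ 75 mm.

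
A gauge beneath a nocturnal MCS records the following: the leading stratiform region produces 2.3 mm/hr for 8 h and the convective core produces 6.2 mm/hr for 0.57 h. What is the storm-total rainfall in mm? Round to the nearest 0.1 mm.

total ≈ 21.9 mm

Total = Σ Rᵢ Δtᵢ = 2.3 × 8 + 6.2 × 0.57
      = 18.4 + 3.534 = 21.9 mm.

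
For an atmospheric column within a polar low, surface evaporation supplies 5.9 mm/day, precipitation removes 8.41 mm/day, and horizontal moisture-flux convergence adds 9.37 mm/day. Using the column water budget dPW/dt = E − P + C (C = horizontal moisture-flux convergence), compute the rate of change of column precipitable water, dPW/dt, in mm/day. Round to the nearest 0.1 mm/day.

dPW/dt ≈ 6.9 mm/day

dPW/dt = E − P + C = 5.9 − 8.41 + (9.37) = 6.9 mm/day.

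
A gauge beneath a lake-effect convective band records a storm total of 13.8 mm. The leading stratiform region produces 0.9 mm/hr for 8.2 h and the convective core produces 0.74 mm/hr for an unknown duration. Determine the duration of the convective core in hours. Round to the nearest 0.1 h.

Known phases: 0.9 × 8.2 = 7.38 mm.
Remaining depth = 13.8 − 7.38 = 6.42 mm.
Duration = 6.42 / 0.74 = 8.7 h.

duration ≈ 8.7 h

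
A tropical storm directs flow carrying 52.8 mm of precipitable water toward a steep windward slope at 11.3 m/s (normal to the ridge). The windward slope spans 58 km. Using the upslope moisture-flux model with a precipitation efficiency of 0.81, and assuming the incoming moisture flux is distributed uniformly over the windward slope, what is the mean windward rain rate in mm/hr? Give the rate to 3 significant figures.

R ≈ 30.0 mm/hr

Incoming column moisture flux per unit ridge length: F = V × PW = 11.3 × 52.8 = 596.64 mm·m/s.
Spread over the 58 km slope with efficiency ε = 0.81: R = ε·F/W = 0.81 × 596.64 / 58000 m = 8.332e-03 mm/s.
R = 8.332e-03 × 3600 = 30.0 mm/hr.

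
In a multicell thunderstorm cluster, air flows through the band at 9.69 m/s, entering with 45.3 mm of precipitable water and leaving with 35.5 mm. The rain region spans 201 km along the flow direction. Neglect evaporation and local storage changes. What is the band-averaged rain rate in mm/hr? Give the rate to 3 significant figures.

R ≈ 1.70 mm/hr

Column moisture flux per unit crosswind length is F = V × PW.
Inflow: F_in = 9.69 × 45.3 = 438.957 mm·m/s
Outflow: F_out = 9.69 × 35.5 = 343.995 mm·m/s
Steady-state rate R = (F_in − F_out)/L = (438.957 − 343.995) / 201000 m = 4.724e-04 mm/s.
R = 4.724e-04 × 3600 = 1.70 mm/hr.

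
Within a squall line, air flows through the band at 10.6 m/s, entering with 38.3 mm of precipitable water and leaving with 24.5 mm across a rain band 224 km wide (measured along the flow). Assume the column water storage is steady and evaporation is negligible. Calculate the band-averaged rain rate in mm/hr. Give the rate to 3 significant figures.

Column moisture flux per unit crosswind length is F = V × PW.
Inflow: F_in = 10.6 × 38.3 = 405.98 mm·m/s
Outflow: F_out = 10.6 × 24.5 = 259.7 mm·m/s
Steady-state rate R = (F_in − F_out)/L = (405.98 − 259.7) / 224000 m = 6.530e-04 mm/s.
R = 6.530e-04 × 3600 = 2.35 mm/hr.

R ≈ 2.35 mm/hr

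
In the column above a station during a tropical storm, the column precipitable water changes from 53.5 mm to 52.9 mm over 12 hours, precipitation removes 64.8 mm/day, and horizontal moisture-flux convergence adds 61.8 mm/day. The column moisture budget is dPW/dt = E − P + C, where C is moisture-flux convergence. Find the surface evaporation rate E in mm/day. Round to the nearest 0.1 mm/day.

E ≈ 1.8 mm/day

dPW/dt = (52.9 − 53.5) mm / (12/24 day) = -1.200 mm/day.
E = dPW/dt + P − C = (-1.200) + 64.8 − (61.8) = 1.8 mm/day.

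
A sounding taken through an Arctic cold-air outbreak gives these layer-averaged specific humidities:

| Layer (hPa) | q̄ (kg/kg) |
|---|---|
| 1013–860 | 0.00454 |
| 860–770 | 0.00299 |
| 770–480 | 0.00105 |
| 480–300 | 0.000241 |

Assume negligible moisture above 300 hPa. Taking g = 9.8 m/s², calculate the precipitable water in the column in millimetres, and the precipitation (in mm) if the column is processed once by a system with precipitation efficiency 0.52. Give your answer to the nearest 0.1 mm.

PW ≈ 13.4 mm; precipitation ≈ 7.0 mm

Precipitable water is the column-integrated vapour mass per unit area: PW = (1/g) Σ q̄ Δp, with q in kg/kg and Δp in Pa (1 kg/m² of water = 1 mm).
Layer 1013–860 hPa: Δp = 153 hPa = 15300 Pa, q̄ = 0.00454 kg/kg → 0.00454 × 15300 / 9.8 = 7.09 mm
Layer 860–770 hPa: Δp = 90 hPa = 9000 Pa, q̄ = 0.00299 kg/kg → 0.00299 × 9000 / 9.8 = 2.75 mm
Layer 770–480 hPa: Δp = 290 hPa = 29000 Pa, q̄ = 0.00105 kg/kg → 0.00105 × 29000 / 9.8 = 3.11 mm
Layer 480–300 hPa: Δp = 180 hPa = 18000 Pa, q̄ = 0.000241 kg/kg → 0.000241 × 18000 / 9.8 = 0.44 mm
PW = 7.09 + 2.75 + 3.11 + 0.44 = 13.39 ≈ 13.4 mm.
Precipitation = ε × PW = 0.52 × 13.4 = 7.0 mm.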